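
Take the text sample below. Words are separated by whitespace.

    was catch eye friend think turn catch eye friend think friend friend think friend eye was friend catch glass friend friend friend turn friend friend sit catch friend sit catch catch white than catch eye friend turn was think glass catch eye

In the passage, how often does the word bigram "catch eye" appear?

Scanning the 41 overlapping bigram windows for "catch eye":
  position 2–3: catch eye
  position 7–8: catch eye
  position 34–35: catch eye
  position 41–42: catch eye

4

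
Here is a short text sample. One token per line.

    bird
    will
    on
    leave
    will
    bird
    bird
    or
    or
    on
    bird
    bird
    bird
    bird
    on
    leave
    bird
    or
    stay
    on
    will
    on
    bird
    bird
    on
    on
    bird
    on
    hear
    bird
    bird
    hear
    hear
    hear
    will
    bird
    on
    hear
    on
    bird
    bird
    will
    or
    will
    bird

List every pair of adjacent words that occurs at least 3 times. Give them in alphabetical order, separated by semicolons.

Bigram counts meeting the condition (at least 3 times):
  bird bird: 7
  bird on: 4
  on bird: 4
  will bird: 3

bird bird; bird on; on bird; will bird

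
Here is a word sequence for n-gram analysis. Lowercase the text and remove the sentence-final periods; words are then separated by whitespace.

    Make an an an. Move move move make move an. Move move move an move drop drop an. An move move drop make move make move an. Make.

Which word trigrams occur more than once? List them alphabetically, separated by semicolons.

Trigram counts meeting the condition (more than once):
  an an move: 2
  an move move: 3
  make move an: 2
  move an move: 2
  move make move: 2
  move move move: 2

an an move; an move move; make move an; move an move; move make move; move move move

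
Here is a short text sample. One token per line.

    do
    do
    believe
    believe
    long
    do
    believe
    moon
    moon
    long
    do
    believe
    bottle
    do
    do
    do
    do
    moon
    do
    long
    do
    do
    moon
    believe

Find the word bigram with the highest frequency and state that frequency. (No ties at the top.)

Bigram frequencies (highest first):
  do do: 5
  do believe: 3
  long do: 3
  do moon: 2
  believe believe: 1
  believe long: 1
  … (8 more, each ≤ 1)

"do do", 5 times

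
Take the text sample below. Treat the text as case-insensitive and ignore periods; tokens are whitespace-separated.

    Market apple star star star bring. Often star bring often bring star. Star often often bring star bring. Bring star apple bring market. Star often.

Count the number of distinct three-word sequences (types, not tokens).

21

25 tokens → 23 trigram windows in total.
Repeated trigrams (each contributes count−1 duplicates):
  often bring star: 2
  star bring often: 2
2 duplicate windows → 23 − 2 = 21 distinct.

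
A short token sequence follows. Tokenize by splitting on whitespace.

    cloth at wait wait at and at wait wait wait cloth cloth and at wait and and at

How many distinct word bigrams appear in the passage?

11

18 tokens → 17 bigram windows in total.
Repeated bigrams (each contributes count−1 duplicates):
  and at: 3
  at wait: 3
  wait wait: 3
6 duplicate windows → 17 − 6 = 11 distinct.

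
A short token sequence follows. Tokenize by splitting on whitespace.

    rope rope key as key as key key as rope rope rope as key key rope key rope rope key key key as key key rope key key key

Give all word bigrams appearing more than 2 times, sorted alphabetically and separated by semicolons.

Bigram counts meeting the condition (more than 2 times):
  as key: 4
  key as: 4
  key key: 7
  key rope: 3
  rope key: 4
  rope rope: 4

as key; key as; key key; key rope; rope key; rope rope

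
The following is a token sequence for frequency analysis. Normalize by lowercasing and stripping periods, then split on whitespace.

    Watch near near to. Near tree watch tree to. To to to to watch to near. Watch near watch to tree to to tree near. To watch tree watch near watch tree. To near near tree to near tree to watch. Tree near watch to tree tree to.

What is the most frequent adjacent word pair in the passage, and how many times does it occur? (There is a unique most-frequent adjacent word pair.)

Bigram frequencies (highest first):
  tree to: 6
  to to: 5
  to near: 4
  watch tree: 4
  near watch: 4
  watch near: 3
  … (9 more, each ≤ 3)

"tree to", 6 times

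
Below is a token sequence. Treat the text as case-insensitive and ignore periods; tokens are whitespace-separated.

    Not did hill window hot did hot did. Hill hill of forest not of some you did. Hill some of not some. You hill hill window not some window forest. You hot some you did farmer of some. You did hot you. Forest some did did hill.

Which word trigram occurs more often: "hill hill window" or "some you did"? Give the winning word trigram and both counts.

"hill hill window": 1 occurrence
"some you did": 3 occurrences

"some you did" (3 vs 1)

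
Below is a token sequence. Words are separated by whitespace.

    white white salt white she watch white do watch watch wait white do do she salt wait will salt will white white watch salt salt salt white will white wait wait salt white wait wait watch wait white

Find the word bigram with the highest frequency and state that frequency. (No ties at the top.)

Bigram frequencies (highest first):
  salt white: 3
  white white: 2
  white do: 2
  watch wait: 2
  wait white: 2
  will white: 2
  … (21 more, each ≤ 2)

"salt white", 3 times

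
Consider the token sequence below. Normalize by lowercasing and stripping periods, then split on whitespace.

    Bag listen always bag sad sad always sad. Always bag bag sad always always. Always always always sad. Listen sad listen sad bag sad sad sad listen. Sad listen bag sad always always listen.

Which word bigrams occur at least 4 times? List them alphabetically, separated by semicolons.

Bigram counts meeting the condition (at least 4 times):
  always always: 5
  bag sad: 4
  sad always: 4
  sad listen: 4

always always; bag sad; sad always; sad listen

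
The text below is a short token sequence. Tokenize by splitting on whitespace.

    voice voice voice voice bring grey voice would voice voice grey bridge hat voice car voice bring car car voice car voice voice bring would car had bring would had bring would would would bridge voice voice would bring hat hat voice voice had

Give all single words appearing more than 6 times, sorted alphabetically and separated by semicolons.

Unigram counts meeting the condition (more than 6 times):
  voice: 16
  would: 7

voice; would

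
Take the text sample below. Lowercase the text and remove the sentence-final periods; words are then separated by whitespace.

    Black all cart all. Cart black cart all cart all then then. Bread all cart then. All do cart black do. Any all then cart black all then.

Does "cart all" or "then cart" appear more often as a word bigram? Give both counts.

"cart all" (3 vs 1)

"cart all": 3 occurrences
"then cart": 1 occurrence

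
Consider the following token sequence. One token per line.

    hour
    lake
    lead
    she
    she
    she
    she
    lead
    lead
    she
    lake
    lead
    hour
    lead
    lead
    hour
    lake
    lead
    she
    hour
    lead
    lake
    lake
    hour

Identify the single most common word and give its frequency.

"lead", 8 times

Unigram frequencies (highest first):
  lead: 8
  she: 6
  hour: 5
  lake: 5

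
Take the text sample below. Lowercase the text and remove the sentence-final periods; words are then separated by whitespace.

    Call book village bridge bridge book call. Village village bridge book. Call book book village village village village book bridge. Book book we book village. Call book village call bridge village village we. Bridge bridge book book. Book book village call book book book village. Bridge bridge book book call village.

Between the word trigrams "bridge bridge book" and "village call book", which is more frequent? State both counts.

"bridge bridge book": 3 occurrences
"village call book": 2 occurrences

"bridge bridge book" (3 vs 2)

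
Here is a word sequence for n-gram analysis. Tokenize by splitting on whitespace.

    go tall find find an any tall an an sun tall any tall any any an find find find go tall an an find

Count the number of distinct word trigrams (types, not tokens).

24 tokens → 22 trigram windows in total.
Repeated trigrams (each contributes count−1 duplicates):
  tall an an: 2
1 duplicate windows → 22 − 1 = 21 distinct.

21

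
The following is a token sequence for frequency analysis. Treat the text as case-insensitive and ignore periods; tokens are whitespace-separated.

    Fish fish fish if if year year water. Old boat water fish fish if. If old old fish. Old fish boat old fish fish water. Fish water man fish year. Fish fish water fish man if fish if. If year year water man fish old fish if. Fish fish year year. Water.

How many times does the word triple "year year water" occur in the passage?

3

Scanning the 50 overlapping trigram windows for "year year water":
  position 6–8: year year water
  position 40–42: year year water
  position 50–52: year year water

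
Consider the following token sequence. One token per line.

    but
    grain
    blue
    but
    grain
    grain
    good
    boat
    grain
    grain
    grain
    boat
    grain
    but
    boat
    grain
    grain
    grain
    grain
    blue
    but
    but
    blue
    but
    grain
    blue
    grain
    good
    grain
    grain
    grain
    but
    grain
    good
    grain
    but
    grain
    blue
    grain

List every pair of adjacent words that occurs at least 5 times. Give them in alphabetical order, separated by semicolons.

Bigram counts meeting the condition (at least 5 times):
  but grain: 5
  grain grain: 8

but grain; grain grain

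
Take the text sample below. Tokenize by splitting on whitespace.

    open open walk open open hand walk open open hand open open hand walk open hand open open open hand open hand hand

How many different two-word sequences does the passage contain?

7

23 tokens → 22 bigram windows in total.
Repeated bigrams (each contributes count−1 duplicates):
  open hand: 6
  open open: 6
  hand open: 3
  walk open: 3
  hand walk: 2
15 duplicate windows → 22 − 15 = 7 distinct.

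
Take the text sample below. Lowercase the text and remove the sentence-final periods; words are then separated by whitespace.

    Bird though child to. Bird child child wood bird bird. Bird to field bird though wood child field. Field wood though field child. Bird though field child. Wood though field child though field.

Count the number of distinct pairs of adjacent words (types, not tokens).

22

33 tokens → 32 bigram windows in total.
Repeated bigrams (each contributes count−1 duplicates):
  though field: 4
  bird though: 3
  field child: 3
  bird bird: 2
  child wood: 2
  wood though: 2
10 duplicate windows → 32 − 10 = 22 distinct.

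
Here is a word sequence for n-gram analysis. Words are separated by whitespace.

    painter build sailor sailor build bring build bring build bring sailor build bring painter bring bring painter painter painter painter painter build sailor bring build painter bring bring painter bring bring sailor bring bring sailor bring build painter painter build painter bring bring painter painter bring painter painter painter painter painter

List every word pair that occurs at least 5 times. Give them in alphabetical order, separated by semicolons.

Bigram counts meeting the condition (at least 5 times):
  bring bring: 5
  bring painter: 5
  painter bring: 5
  painter painter: 10

bring bring; bring painter; painter bring; painter painter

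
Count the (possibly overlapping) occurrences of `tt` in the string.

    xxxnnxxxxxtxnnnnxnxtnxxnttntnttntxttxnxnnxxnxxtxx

3

Sliding a length-2 window over the 49 characters (48 positions):
  position 25–26: tt
  position 30–31: tt
  position 35–36: tt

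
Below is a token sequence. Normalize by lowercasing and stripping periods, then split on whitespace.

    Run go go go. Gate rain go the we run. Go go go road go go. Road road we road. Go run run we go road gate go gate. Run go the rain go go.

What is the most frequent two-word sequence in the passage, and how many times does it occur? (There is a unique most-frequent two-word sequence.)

Bigram frequencies (highest first):
  go go: 6
  run go: 3
  go road: 3
  go gate: 2
  rain go: 2
  go the: 2
  … (15 more, each ≤ 2)

"go go", 6 times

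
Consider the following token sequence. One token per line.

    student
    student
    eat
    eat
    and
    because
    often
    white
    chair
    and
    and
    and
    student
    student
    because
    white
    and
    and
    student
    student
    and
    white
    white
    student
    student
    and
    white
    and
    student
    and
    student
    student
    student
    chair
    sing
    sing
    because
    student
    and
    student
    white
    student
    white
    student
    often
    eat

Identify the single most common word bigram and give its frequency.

Bigram frequencies (highest first):
  student student: 6
  and student: 5
  student and: 4
  and and: 3
  white student: 3
  white and: 2
  … (20 more, each ≤ 2)

"student student", 6 times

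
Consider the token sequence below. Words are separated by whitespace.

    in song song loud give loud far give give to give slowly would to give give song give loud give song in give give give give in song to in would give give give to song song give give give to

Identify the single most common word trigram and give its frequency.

Trigram frequencies (highest first):
  give give give: 4
  give give to: 3
  in song song: 1
  song song loud: 1
  song loud give: 1
  loud give loud: 1
  … (28 more, each ≤ 1)

"give give give", 4 times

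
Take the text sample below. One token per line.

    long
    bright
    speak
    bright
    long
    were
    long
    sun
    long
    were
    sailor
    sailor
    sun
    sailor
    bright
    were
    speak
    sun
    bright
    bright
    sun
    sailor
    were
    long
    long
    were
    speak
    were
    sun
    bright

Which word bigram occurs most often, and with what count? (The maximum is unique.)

"long were", 3 times

Bigram frequencies (highest first):
  long were: 3
  were long: 2
  sun sailor: 2
  were speak: 2
  sun bright: 2
  long bright: 1
  … (17 more, each ≤ 1)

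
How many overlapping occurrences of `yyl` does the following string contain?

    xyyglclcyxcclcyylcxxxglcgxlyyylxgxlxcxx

2

Sliding a length-3 window over the 39 characters (37 positions):
  position 15–17: yyl
  position 29–31: yyl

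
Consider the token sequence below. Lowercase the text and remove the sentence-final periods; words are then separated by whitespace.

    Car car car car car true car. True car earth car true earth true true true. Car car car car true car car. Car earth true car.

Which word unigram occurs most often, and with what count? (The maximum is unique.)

Unigram frequencies (highest first):
  car: 16
  true: 8
  earth: 3

"car", 16 times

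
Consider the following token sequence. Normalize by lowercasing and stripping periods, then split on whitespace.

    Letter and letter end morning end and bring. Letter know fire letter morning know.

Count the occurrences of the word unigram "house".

0

Scanning the 14 tokens for "house":
  (none found)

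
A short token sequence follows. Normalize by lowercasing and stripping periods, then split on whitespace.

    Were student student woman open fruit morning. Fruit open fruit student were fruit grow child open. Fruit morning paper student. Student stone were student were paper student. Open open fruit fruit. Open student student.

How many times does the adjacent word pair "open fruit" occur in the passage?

Scanning the 33 overlapping bigram windows for "open fruit":
  position 5–6: open fruit
  position 9–10: open fruit
  position 16–17: open fruit
  position 29–30: open fruit

4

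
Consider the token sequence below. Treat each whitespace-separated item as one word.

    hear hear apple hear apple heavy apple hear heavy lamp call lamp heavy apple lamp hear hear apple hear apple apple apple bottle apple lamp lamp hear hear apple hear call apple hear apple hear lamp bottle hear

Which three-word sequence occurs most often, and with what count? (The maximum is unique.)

"hear apple hear", 4 times

Trigram frequencies (highest first):
  hear apple hear: 4
  hear hear apple: 3
  apple hear apple: 3
  lamp hear hear: 2
  hear apple heavy: 1
  apple heavy apple: 1
  … (22 more, each ≤ 1)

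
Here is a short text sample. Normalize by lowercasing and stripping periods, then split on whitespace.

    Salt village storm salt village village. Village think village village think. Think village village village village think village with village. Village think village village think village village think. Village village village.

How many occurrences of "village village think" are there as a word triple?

6

Scanning the 29 overlapping trigram windows for "village village think":
  position 6–8: village village think
  position 9–11: village village think
  position 15–17: village village think
  position 20–22: village village think
  position 23–25: village village think
  position 26–28: village village think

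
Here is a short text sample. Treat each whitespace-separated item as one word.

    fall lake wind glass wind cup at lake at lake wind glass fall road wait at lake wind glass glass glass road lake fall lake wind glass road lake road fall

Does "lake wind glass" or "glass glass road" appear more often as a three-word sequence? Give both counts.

"lake wind glass": 4 occurrences
"glass glass road": 1 occurrence

"lake wind glass" (4 vs 1)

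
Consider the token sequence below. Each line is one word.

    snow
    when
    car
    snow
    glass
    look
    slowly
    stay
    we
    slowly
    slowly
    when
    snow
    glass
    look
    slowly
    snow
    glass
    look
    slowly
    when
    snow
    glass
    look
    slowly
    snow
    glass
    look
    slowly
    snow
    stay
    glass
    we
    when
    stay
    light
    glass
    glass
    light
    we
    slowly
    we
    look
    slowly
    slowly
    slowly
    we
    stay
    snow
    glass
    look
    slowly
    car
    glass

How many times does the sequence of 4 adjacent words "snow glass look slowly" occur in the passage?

Scanning the 51 overlapping 4-gram windows for "snow glass look slowly":
  position 4–7: snow glass look slowly
  position 13–16: snow glass look slowly
  position 17–20: snow glass look slowly
  position 22–25: snow glass look slowly
  position 26–29: snow glass look slowly
  position 49–52: snow glass look slowly

6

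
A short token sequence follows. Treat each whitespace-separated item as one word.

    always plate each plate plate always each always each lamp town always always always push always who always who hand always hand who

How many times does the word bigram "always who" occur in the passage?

Scanning the 22 overlapping bigram windows for "always who":
  position 16–17: always who
  position 18–19: always who

2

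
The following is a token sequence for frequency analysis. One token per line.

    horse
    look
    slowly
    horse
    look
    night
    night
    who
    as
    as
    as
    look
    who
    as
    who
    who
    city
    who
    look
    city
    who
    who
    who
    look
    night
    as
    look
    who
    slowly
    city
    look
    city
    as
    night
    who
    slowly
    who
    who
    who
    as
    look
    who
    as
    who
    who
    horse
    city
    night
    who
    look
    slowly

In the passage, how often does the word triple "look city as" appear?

1

Scanning the 49 overlapping trigram windows for "look city as":
  position 31–33: look city as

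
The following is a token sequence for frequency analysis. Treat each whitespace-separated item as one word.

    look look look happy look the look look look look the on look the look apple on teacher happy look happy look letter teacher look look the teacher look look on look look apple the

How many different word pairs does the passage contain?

35 tokens → 34 bigram windows in total.
Repeated bigrams (each contributes count−1 duplicates):
  look look: 8
  look the: 4
  happy look: 3
  look apple: 2
  look happy: 2
  on look: 2
  teacher look: 2
  the look: 2
17 duplicate windows → 34 − 17 = 17 distinct.

17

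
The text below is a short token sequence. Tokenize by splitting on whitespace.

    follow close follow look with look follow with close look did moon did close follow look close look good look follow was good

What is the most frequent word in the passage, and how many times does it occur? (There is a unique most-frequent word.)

Unigram frequencies (highest first):
  look: 6
  follow: 5
  close: 4
  with: 2
  did: 2
  good: 2
  … (2 more, each ≤ 1)

"look", 6 times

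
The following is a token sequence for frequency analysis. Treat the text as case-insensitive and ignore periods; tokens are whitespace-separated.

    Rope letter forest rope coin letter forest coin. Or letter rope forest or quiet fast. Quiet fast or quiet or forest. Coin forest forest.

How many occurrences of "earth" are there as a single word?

Scanning the 24 tokens for "earth":
  (none found)

0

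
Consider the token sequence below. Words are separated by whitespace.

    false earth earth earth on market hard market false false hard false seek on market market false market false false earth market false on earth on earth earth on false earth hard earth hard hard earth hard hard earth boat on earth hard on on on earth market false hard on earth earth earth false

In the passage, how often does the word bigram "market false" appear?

Scanning the 54 overlapping bigram windows for "market false":
  position 8–9: market false
  position 16–17: market false
  position 18–19: market false
  position 22–23: market false
  position 48–49: market false

5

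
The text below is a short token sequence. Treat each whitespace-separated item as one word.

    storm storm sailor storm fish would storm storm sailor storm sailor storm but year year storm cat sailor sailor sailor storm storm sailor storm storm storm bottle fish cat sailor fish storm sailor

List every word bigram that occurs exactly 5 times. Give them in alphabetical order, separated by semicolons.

sailor storm; storm sailor; storm storm

Bigram counts meeting the condition (exactly 5 times):
  sailor storm: 5
  storm sailor: 5
  storm storm: 5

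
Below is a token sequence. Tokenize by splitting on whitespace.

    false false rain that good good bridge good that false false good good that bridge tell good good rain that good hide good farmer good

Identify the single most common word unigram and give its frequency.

Unigram frequencies (highest first):
  good: 10
  false: 4
  that: 4
  rain: 2
  bridge: 2
  tell: 1
  … (2 more, each ≤ 1)

"good", 10 times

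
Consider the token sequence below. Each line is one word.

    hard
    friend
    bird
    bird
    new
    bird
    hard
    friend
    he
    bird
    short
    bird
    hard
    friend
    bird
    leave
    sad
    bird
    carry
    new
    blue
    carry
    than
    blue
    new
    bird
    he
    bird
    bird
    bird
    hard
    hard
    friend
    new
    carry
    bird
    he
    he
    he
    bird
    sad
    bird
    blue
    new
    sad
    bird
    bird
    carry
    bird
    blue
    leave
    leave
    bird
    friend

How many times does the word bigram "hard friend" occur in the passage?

Scanning the 53 overlapping bigram windows for "hard friend":
  position 1–2: hard friend
  position 7–8: hard friend
  position 13–14: hard friend
  position 32–33: hard friend

4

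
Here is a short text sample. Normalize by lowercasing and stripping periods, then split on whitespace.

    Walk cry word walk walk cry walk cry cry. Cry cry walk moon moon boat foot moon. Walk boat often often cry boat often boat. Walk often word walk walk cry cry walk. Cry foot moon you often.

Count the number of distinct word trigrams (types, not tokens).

38 tokens → 36 trigram windows in total.
Repeated trigrams (each contributes count−1 duplicates):
  cry cry cry: 2
  cry cry walk: 2
  cry walk cry: 2
  walk cry cry: 2
  walk walk cry: 2
  word walk walk: 2
6 duplicate windows → 36 − 6 = 30 distinct.

30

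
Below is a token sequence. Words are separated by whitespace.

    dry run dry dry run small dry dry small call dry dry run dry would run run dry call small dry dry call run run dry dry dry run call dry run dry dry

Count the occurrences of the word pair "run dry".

5

Scanning the 33 overlapping bigram windows for "run dry":
  position 2–3: run dry
  position 13–14: run dry
  position 17–18: run dry
  position 25–26: run dry
  position 32–33: run dry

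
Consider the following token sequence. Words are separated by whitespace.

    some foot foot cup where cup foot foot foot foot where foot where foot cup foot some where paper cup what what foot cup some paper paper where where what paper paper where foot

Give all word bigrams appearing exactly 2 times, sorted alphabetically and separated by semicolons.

cup foot; foot where; paper paper; paper where

Bigram counts meeting the condition (exactly 2 times):
  cup foot: 2
  foot where: 2
  paper paper: 2
  paper where: 2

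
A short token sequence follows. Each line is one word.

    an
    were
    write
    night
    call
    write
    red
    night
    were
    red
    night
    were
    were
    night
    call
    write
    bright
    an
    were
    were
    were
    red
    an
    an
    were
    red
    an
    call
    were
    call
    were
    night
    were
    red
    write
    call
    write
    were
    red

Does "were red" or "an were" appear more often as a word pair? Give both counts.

"were red" (5 vs 3)

"were red": 5 occurrences
"an were": 3 occurrences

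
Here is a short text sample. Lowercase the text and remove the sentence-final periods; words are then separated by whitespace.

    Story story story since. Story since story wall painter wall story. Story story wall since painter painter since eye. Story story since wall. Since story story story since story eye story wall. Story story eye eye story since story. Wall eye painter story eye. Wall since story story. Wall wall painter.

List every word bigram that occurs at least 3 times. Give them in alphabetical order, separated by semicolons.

Bigram counts meeting the condition (at least 3 times):
  eye story: 3
  since story: 6
  story eye: 3
  story since: 5
  story story: 9
  story wall: 5
  wall since: 3

eye story; since story; story eye; story since; story story; story wall; wall since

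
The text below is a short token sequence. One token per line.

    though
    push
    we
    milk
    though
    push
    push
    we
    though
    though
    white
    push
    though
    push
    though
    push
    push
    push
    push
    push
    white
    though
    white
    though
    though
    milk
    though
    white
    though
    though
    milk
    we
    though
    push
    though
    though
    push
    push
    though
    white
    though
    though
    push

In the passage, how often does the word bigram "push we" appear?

Scanning the 42 overlapping bigram windows for "push we":
  position 2–3: push we
  position 7–8: push we

2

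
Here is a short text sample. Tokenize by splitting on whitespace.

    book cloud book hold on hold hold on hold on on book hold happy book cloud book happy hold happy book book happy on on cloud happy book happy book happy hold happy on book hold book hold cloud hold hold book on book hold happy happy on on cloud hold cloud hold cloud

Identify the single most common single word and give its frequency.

Unigram frequencies (highest first):
  hold: 14
  book: 13
  on: 10
  happy: 10
  cloud: 7

"hold", 14 times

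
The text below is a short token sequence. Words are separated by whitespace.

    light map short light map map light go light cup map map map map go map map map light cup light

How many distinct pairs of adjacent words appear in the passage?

12

21 tokens → 20 bigram windows in total.
Repeated bigrams (each contributes count−1 duplicates):
  map map: 6
  light cup: 2
  light map: 2
  map light: 2
8 duplicate windows → 20 − 8 = 12 distinct.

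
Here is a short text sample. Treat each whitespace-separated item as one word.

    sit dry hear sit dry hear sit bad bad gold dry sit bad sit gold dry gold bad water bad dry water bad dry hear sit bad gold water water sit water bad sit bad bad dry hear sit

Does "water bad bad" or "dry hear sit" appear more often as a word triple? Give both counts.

"dry hear sit" (4 vs 0)

"water bad bad": 0 occurrences
"dry hear sit": 4 occurrences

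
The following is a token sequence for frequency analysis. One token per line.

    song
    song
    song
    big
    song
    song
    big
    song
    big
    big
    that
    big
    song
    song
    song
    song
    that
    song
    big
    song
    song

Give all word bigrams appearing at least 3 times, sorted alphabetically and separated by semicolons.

Bigram counts meeting the condition (at least 3 times):
  big song: 4
  song big: 4
  song song: 7

big song; song big; song song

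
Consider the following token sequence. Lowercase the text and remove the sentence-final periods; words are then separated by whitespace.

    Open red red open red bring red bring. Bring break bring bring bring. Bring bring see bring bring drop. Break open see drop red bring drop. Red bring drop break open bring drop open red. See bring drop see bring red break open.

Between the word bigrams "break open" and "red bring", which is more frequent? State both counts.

"red bring" (4 vs 3)

"break open": 3 occurrences
"red bring": 4 occurrences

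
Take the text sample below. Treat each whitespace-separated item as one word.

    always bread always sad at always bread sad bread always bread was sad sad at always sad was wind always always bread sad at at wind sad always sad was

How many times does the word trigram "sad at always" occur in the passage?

2

Scanning the 28 overlapping trigram windows for "sad at always":
  position 4–6: sad at always
  position 14–16: sad at always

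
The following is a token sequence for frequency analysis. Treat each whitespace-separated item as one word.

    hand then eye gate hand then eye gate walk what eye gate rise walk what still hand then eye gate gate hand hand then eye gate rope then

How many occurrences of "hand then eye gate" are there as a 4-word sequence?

4

Scanning the 25 overlapping 4-gram windows for "hand then eye gate":
  position 1–4: hand then eye gate
  position 5–8: hand then eye gate
  position 17–20: hand then eye gate
  position 23–26: hand then eye gate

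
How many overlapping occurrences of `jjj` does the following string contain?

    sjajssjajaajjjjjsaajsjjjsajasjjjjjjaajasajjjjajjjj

12

Sliding a length-3 window over the 50 characters (48 positions):
  position 12–14: jjj
  position 13–15: jjj
  position 14–16: jjj
  position 22–24: jjj
  position 30–32: jjj
  position 31–33: jjj
  position 32–34: jjj
  position 33–35: jjj
  position 42–44: jjj
  position 43–45: jjj
  … (2 more)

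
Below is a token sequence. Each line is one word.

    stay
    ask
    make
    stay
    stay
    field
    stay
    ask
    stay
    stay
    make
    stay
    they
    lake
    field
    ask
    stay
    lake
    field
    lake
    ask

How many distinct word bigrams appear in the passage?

15

21 tokens → 20 bigram windows in total.
Repeated bigrams (each contributes count−1 duplicates):
  ask stay: 2
  lake field: 2
  make stay: 2
  stay ask: 2
  stay stay: 2
5 duplicate windows → 20 − 5 = 15 distinct.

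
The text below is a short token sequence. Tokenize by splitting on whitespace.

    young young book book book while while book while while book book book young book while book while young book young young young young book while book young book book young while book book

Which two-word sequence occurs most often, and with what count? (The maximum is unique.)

"book book", 6 times

Bigram frequencies (highest first):
  book book: 6
  young book: 5
  book while: 5
  while book: 5
  young young: 4
  book young: 4
  … (3 more, each ≤ 2)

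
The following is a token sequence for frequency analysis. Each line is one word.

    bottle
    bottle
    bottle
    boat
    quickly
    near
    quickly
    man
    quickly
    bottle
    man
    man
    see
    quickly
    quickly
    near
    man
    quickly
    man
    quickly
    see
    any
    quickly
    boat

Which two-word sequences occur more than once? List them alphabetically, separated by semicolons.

bottle bottle; man quickly; quickly man; quickly near

Bigram counts meeting the condition (more than once):
  bottle bottle: 2
  man quickly: 3
  quickly man: 2
  quickly near: 2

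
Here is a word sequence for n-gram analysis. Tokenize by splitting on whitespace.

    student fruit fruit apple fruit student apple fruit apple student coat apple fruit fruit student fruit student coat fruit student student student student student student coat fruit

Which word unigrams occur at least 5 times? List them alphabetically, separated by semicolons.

fruit; student

Unigram counts meeting the condition (at least 5 times):
  fruit: 9
  student: 11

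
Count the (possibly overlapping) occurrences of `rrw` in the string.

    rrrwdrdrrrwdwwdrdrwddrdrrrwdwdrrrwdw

Sliding a length-3 window over the 36 characters (34 positions):
  position 2–4: rrw
  position 9–11: rrw
  position 25–27: rrw
  position 32–34: rrw

4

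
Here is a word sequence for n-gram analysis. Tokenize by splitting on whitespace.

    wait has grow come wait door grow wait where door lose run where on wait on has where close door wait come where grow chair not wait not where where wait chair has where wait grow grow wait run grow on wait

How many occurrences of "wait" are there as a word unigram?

Scanning the 42 tokens for "wait":
  position 1: wait
  position 5: wait
  position 8: wait
  position 15: wait
  position 21: wait
  position 27: wait
  position 31: wait
  position 35: wait
  position 38: wait
  position 42: wait

10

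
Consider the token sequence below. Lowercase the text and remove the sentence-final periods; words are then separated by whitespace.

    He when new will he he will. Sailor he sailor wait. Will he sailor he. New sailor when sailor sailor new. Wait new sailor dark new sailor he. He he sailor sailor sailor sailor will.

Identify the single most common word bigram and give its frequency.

Bigram frequencies (highest first):
  sailor sailor: 4
  he he: 3
  sailor he: 3
  he sailor: 3
  new sailor: 3
  will he: 2
  … (16 more, each ≤ 1)

"sailor sailor", 4 times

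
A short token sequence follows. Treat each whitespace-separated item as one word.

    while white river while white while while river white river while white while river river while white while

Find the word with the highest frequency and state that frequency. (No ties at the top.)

"while", 8 times

Unigram frequencies (highest first):
  while: 8
  white: 5
  river: 5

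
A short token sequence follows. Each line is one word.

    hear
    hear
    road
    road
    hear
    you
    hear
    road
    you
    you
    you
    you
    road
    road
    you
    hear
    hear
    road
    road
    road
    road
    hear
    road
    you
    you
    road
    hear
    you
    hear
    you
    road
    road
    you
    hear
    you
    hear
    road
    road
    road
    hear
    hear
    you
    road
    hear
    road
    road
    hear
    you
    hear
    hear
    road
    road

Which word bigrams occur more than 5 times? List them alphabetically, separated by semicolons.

Bigram counts meeting the condition (more than 5 times):
  hear road: 7
  hear you: 6
  road hear: 6
  road road: 10
  you hear: 6

hear road; hear you; road hear; road road; you hear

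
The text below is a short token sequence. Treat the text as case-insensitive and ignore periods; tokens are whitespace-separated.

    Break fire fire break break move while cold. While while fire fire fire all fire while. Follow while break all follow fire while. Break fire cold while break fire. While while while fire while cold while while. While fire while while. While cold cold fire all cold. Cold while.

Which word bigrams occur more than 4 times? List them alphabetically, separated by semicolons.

fire while; while while

Bigram counts meeting the condition (more than 4 times):
  fire while: 5
  while while: 7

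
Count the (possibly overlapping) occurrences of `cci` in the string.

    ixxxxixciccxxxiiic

0

Sliding a length-3 window over the 18 characters (16 positions):
  (no match at any position)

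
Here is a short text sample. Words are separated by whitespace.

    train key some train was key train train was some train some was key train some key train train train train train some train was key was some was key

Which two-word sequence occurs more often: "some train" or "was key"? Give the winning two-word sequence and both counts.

"some train": 3 occurrences
"was key": 4 occurrences

"was key" (4 vs 3)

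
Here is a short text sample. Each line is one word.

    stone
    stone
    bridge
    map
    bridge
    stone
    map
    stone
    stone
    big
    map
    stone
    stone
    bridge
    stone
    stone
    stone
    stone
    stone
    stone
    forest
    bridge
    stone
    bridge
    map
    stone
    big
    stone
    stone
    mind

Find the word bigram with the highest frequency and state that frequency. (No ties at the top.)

"stone stone", 9 times

Bigram frequencies (highest first):
  stone stone: 9
  stone bridge: 3
  bridge stone: 3
  map stone: 3
  bridge map: 2
  stone big: 2
  … (7 more, each ≤ 1)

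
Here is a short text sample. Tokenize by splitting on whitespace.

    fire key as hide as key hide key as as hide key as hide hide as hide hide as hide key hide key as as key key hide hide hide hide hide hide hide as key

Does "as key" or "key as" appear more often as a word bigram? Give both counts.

"as key": 3 occurrences
"key as": 4 occurrences

"key as" (4 vs 3)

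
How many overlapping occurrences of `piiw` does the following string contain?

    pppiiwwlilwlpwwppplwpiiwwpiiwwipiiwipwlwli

4

Sliding a length-4 window over the 42 characters (39 positions):
  position 3–6: piiw
  position 21–24: piiw
  position 26–29: piiw
  position 32–35: piiw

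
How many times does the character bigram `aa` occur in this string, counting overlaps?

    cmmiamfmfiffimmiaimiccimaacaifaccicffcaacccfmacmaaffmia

3

Sliding a length-2 window over the 55 characters (54 positions):
  position 25–26: aa
  position 39–40: aa
  position 49–50: aa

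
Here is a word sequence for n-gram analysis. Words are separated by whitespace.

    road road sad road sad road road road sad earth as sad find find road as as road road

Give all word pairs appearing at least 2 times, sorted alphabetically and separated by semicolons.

road road; road sad; sad road

Bigram counts meeting the condition (at least 2 times):
  road road: 4
  road sad: 3
  sad road: 2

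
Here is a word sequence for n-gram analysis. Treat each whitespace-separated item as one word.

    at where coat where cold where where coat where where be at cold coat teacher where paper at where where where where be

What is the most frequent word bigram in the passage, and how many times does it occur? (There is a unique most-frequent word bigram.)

"where where", 5 times

Bigram frequencies (highest first):
  where where: 5
  at where: 2
  where coat: 2
  coat where: 2
  where be: 2
  where cold: 1
  … (8 more, each ≤ 1)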